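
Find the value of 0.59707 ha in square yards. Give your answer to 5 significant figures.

7140.9 square yards

1 ha = 11959.9 yd².
Then 0.59707 × 11959.9 ≈ 7140.9 yd².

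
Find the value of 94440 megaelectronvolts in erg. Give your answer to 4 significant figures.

0.1513 erg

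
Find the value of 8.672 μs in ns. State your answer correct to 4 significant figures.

8672 ns

1 μs = 1000.00 nanoseconds.
Then 8.672 × 1000.00 ≈ 8672 ns.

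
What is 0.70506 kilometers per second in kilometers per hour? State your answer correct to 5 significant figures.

2538.2 km/h

1 km/s = 3600.00 kilometers per hour.
Thus 0.70506 × 3600.00 ≈ 2538.2 km/h.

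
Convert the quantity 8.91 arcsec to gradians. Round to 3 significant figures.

0.00275 grad

1 arcsec = 0.000308642 grad.
8.91 × 0.000308642 ≈ 0.00275 grad.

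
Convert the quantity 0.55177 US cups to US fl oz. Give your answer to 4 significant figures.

4.414 US fl oz

1 US cup = 8.00000 US fl oz.
So 0.55177 × 8.00000 ≈ 4.414 US fl oz.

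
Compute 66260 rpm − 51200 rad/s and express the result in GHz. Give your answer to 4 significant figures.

-7.044e-6 GHz

66260 rpm = 1.10433e-6 GHz and 51200 rad/s = 8.14873e-6 GHz.
1.10433e-6 − 8.14873e-6 ≈ -7.044e-6 GHz.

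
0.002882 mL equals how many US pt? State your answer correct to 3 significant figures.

1 mL = 0.00211338 US pints.
So 0.002882 × 0.00211338 ≈ 6.09e-6 US pt.

6.09e-6 US pints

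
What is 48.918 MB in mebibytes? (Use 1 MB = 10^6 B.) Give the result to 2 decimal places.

1 megabyte = 0.953674 mebibytes.
48.918 × 0.953674 ≈ 46.65 MiB.

46.65 MiB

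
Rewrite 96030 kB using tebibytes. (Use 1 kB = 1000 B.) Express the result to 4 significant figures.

8.734 × 10^-5 TiB

1 kilobyte = 9.09495 × 10^-10 TiB.
So 96030 × 9.09495 × 10^-10 ≈ 8.734 × 10^-5 TiB.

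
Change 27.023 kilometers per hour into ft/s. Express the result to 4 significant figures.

1 kilometer per hour = 0.911344 ft/s.
Thus 27.023 × 0.911344 ≈ 24.63 ft/s.

24.63 ft/s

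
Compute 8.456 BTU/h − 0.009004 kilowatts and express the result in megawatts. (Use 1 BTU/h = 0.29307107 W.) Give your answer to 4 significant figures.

-6.526e-6 MW

8.456 BTU/h = 2.47821e-6 MW and 0.009004 kW = 9.00400e-6 MW.
2.47821e-6 − 9.00400e-6 ≈ -6.526e-6 MW.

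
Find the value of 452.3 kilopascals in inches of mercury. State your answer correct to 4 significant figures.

1 kilopascal = 0.295300 inHg.
452.3 × 0.295300 ≈ 133.6 inHg.

133.6 inches of mercury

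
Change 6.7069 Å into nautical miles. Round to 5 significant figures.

1 Å = 5.39957e-14 nmi.
Then 6.7069 × 5.39957e-14 ≈ 3.6214e-13 nmi.

3.6214e-13 nmi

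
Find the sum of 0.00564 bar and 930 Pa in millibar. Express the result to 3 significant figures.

0.00564 bar = 5.64000 mbar and 930 Pa = 9.30000 mbar.
5.64000 + 9.30000 ≈ 14.9 mbar.

14.9 mbar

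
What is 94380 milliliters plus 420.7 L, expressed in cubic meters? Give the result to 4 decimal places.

0.5151 cubic meters

94380 mL = 0.0943800 m³ and 420.7 L = 0.420700 m³.
0.0943800 + 0.420700 ≈ 0.5151 m³.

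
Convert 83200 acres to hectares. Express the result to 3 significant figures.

33700 ha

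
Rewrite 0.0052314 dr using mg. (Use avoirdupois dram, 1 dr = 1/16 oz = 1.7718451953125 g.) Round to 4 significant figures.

1 dr = 1771.85 milligrams.
Thus 0.0052314 × 1771.85 ≈ 9.269 mg.

9.269 mg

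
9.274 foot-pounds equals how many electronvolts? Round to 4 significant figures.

7.848 × 10^19 electronvolts

1 ft·lbf = 8.46235 × 10^18 eV.
Thus 9.274 × 8.46235 × 10^18 ≈ 7.848 × 10^19 eV.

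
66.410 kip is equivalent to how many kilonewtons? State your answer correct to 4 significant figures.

1 kip = 4.44822 kilonewtons.
Thus 66.410 × 4.44822 ≈ 295.4 kN.

295.4 kN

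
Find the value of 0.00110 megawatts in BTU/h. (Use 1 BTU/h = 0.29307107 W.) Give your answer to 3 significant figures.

1 MW = 3.41214e+6 BTU/h.
So 0.00110 × 3.41214e+6 ≈ 3750 BTU/h.

3750 BTU/h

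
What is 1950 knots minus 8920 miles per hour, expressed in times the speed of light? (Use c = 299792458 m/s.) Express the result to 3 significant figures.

1950 kn = 3.346204e-6 c and 8920 mph = 1.330119e-5 c.
3.346204e-6 − 1.330119e-5 ≈ -9.95e-6 c.

-9.95e-6 c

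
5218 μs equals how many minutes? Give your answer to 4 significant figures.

1 microsecond = 1.66667 × 10^-8 minutes.
Then 5218 × 1.66667 × 10^-8 ≈ 8.697 × 10^-5 min.

8.697 × 10^-5 minutes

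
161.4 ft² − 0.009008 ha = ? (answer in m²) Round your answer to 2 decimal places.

-75.09 square meters

161.4 ft² = 14.9946 m² and 0.009008 ha = 90.0800 m².
14.9946 − 90.0800 ≈ -75.09 m².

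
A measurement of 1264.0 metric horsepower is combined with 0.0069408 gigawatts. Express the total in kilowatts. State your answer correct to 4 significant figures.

7870 kilowatts

1264.0 PS = 929.670 kW and 0.0069408 GW = 6940.80 kW.
929.670 + 6940.80 ≈ 7870 kW.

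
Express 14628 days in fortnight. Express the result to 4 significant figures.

1045 fortnight

1 day = 0.0714286 fortnight.
Thus 14628 × 0.0714286 ≈ 1045 fortnight.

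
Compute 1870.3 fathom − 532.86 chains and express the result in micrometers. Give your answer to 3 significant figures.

-7.30e+9 micrometers

1870.3 fathom = 3.42040e+9 μm and 532.86 chain = 1.07194e+10 μm.
3.42040e+9 − 1.07194e+10 ≈ -7.30e+9 μm.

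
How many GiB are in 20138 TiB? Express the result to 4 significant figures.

2.062 × 10^7 GiB

1 TiB = 1024.00 GiB.
20138 × 1024.00 ≈ 2.062 × 10^7 GiB.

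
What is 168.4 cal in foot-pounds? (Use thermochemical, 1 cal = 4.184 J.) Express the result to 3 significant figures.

1 calorie = 3.08596 ft·lbf.
168.4 × 3.08596 ≈ 520 ft·lbf.

520 ft·lbf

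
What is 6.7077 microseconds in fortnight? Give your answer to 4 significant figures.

5.545 × 10^-12 fortnights

1 microsecond = 8.26720 × 10^-13 fortnight.
So 6.7077 × 8.26720 × 10^-13 ≈ 5.545 × 10^-12 fortnight.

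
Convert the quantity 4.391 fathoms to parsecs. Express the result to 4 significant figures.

1 fathom = 5.92674e-17 pc.
Thus 4.391 × 5.92674e-17 ≈ 2.602e-16 pc.

2.602e-16 pc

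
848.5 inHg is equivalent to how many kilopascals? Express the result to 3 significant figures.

2870 kPa

1 inHg = 3.38639 kPa.
So 848.5 × 3.38639 ≈ 2870 kPa.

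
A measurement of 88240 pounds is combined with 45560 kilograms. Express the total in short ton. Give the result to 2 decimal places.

94.34 short tons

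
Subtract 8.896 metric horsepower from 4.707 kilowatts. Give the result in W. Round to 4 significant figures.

-1836 watts

4.707 kW = 4707.00 W and 8.896 PS = 6543.00 W.
4707.00 − 6543.00 ≈ -1836 W.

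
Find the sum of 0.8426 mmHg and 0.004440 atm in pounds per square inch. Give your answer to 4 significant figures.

0.08154 psi

0.8426 mmHg = 0.0162932 psi and 0.004440 atm = 0.0652500 psi.
0.0162932 + 0.0652500 ≈ 0.08154 psi.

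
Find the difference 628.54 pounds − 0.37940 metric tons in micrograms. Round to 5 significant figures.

-9.4299e+10 μg

628.54 lb = 2.85101e+11 μg and 0.37940 t = 3.79400e+11 μg.
2.85101e+11 − 3.79400e+11 ≈ -9.4299e+10 μg.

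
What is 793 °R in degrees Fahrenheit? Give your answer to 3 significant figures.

333 °F

°R = °F + 459.67.
Applying the formula gives 333 °F.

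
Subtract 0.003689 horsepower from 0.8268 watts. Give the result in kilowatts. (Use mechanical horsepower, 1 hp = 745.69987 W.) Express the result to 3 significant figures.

-0.00192 kilowatts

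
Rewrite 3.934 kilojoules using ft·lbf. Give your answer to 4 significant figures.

1 kilojoule = 737.562 ft·lbf.
So 3.934 × 737.562 ≈ 2902 ft·lbf.

2902 ft·lbf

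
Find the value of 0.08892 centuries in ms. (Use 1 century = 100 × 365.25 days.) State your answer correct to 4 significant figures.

2.806 × 10^11 ms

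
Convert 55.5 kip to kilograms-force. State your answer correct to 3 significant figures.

1 kip = 453.592 kgf.
55.5 × 453.592 ≈ 25200 kgf.

25200 kilograms-force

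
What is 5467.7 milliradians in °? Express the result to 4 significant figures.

313.3 degrees

1 milliradian = 0.0572958 degrees.
Thus 5467.7 × 0.0572958 ≈ 313.3 °.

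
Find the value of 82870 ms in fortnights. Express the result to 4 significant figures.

6.851 × 10^-5 fortnight

1 ms = 8.26720 × 10^-10 fortnight.
Thus 82870 × 8.26720 × 10^-10 ≈ 6.851 × 10^-5 fortnight.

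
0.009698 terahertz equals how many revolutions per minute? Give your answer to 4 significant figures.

5.819e+11 rpm

1 terahertz = 6.00000e+13 revolutions per minute.
So 0.009698 × 6.00000e+13 ≈ 5.819e+11 rpm.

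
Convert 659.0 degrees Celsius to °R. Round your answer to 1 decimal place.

1677.9 °R

°R = (°C + 273.15) × 9/5.
Applying the formula gives 1677.9 °R.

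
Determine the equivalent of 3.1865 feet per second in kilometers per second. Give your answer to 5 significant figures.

1 ft/s = 0.000304800 kilometers per second.
So 3.1865 × 0.000304800 ≈ 0.00097125 km/s.

0.00097125 kilometers per second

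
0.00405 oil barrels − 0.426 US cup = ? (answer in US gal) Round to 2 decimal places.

0.00405 bbl = 0.170100 US gal and 0.426 US cup = 0.0266250 US gal.
0.170100 − 0.0266250 ≈ 0.14 US gal.

0.14 US gallons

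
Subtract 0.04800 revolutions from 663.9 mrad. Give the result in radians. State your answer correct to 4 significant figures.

0.3623 radians

663.9 mrad = 0.663900 rad and 0.04800 rev = 0.301593 rad.
0.663900 − 0.301593 ≈ 0.3623 rad.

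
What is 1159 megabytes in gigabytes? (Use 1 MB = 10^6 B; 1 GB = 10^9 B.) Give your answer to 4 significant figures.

1.159 GB

1 MB = 0.00100000 GB.
1159 × 0.00100000 ≈ 1.159 GB.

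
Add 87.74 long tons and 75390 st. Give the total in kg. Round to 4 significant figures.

87.74 long ton = 89148.0 kg and 75390 st = 478749 kg.
89148.0 + 478749 ≈ 567900 kg.

567900 kilograms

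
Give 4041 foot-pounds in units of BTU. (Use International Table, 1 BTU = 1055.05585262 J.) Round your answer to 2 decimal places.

1 foot-pound = 0.00128507 BTU.
4041 × 0.00128507 ≈ 5.19 BTU.

5.19 BTU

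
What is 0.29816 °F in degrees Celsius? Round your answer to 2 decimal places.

°C = (°F − 32) × 5/9.
Applying the formula gives -17.61 °C.

-17.61 °C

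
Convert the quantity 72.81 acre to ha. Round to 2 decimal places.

1 acre = 0.404686 hectares.
Then 72.81 × 0.404686 ≈ 29.47 ha.

29.47 hectares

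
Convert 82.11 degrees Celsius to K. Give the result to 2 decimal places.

355.26 K

K = °C + 273.15.
Applying the formula gives 355.26 K.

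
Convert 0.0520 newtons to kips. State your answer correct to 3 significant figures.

1.17 × 10^-5 kips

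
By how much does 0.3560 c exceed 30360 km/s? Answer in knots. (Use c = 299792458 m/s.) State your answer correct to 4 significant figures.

0.3560 c = 2.07459e+8 kn and 30360 km/s = 5.90151e+7 kn.
2.07459e+8 − 5.90151e+7 ≈ 1.484e+8 kn.

1.484e+8 kn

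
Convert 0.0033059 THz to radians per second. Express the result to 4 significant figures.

2.077e+10 radians per second

1 terahertz = 6.28319e+12 rad/s.
So 0.0033059 × 6.28319e+12 ≈ 2.077e+10 rad/s.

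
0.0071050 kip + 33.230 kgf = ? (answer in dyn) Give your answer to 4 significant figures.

0.0071050 kip = 3.16046 × 10^6 dyn and 33.230 kgf = 3.25875 × 10^7 dyn.
3.16046 × 10^6 + 3.25875 × 10^7 ≈ 3.575 × 10^7 dyn.

3.575 × 10^7 dyn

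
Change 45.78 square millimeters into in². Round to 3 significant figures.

1 mm² = 0.00155000 in².
So 45.78 × 0.00155000 ≈ 0.0710 in².

0.0710 in²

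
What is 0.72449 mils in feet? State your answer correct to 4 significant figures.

6.037e-5 ft

1 mil = 8.33333e-5 feet.
Thus 0.72449 × 8.33333e-5 ≈ 6.037e-5 ft.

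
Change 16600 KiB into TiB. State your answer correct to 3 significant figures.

1 kibibyte = 9.31323 × 10^-10 TiB.
So 16600 × 9.31323 × 10^-10 ≈ 1.55 × 10^-5 TiB.

1.55 × 10^-5 TiB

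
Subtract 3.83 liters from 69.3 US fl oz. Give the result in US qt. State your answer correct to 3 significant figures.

69.3 US fl oz = 2.165625 US qt and 3.83 L = 4.047116 US qt.
2.165625 − 4.047116 ≈ -1.88 US qt.

-1.88 US quarts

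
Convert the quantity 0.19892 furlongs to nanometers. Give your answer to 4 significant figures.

1 furlong = 2.01168 × 10^11 nanometers.
0.19892 × 2.01168 × 10^11 ≈ 4.002 × 10^10 nm.

4.002 × 10^10 nm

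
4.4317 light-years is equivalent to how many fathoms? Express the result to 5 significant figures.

2.2926e+16 fathom

1 light-year = 5.17319e+15 fathoms.
Thus 4.4317 × 5.17319e+15 ≈ 2.2926e+16 fathom.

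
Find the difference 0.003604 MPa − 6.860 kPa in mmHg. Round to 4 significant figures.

-24.42 millimeters of mercury

0.003604 MPa = 27.0322 mmHg and 6.860 kPa = 51.4542 mmHg.
27.0322 − 51.4542 ≈ -24.42 mmHg.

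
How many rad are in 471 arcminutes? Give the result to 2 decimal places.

0.14 rad

1 arcminute = 0.000290888 rad.
So 471 × 0.000290888 ≈ 0.14 rad.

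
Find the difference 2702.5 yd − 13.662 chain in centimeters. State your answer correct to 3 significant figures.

2702.5 yd = 247117 cm and 13.662 chain = 27483.6 cm.
247117 − 27483.6 ≈ 220000 cm.

220000 centimeters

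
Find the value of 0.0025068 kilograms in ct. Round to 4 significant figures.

12.53 carats

1 kilogram = 5000.00 ct.
So 0.0025068 × 5000.00 ≈ 12.53 ct.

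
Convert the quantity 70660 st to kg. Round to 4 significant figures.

448700 kilograms

1 st = 6.35029 kg.
Thus 70660 × 6.35029 ≈ 448700 kg.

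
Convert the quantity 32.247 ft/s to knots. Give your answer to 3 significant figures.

1 foot per second = 0.592484 knots.
Thus 32.247 × 0.592484 ≈ 19.1 kn.

19.1 kn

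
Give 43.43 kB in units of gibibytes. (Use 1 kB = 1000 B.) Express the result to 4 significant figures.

1 kB = 9.31323 × 10^-7 gibibytes.
43.43 × 9.31323 × 10^-7 ≈ 4.045 × 10^-5 GiB.

4.045 × 10^-5 GiB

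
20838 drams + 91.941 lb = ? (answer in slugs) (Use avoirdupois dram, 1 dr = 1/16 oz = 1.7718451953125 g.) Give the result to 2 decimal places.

5.39 slug

20838 dr = 2.52994 slug and 91.941 lb = 2.85761 slug.
2.52994 + 2.85761 ≈ 5.39 slug.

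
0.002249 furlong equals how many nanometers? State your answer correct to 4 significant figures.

4.524e+8 nanometers

1 furlong = 2.01168e+11 nm.
Then 0.002249 × 2.01168e+11 ≈ 4.524e+8 nm.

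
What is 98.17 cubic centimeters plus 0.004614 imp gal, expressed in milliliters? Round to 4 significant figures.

119.1 mL

98.17 cm³ = 98.1700 mL and 0.004614 imp gal = 20.9757 mL.
98.1700 + 20.9757 ≈ 119.1 mL.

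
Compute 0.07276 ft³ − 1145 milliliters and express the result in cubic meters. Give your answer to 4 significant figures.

0.0009153 cubic meters

0.07276 ft³ = 0.00206033 m³ and 1145 mL = 0.00114500 m³.
0.00206033 − 0.00114500 ≈ 0.0009153 m³.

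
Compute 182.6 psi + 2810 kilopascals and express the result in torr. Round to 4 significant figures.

182.6 psi = 9443.15 torr and 2810 kPa = 21076.7 torr.
9443.15 + 21076.7 ≈ 30520 torr.

30520 torr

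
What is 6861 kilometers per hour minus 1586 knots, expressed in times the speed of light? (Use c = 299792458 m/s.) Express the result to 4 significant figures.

3.636e-6 c

6861 km/h = 6.35718e-6 c and 1586 kn = 2.72158e-6 c.
6.35718e-6 − 2.72158e-6 ≈ 3.636e-6 c.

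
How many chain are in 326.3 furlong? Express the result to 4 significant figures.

3263 chain

1 furlong = 10.0000 chain.
Thus 326.3 × 10.0000 ≈ 3263 chain.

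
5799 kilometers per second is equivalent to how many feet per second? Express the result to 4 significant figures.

1 km/s = 3280.84 ft/s.
Thus 5799 × 3280.84 ≈ 1.903e+7 ft/s.

1.903e+7 ft/s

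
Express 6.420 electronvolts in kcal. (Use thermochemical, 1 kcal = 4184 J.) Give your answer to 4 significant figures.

2.458 × 10^-22 kilocalories

1 electronvolt = 3.82929 × 10^-23 kcal.
So 6.420 × 3.82929 × 10^-23 ≈ 2.458 × 10^-22 kcal.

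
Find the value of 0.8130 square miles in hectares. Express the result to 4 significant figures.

1 square mile = 258.999 hectares.
So 0.8130 × 258.999 ≈ 210.6 ha.

210.6 ha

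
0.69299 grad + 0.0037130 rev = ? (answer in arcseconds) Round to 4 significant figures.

7057 arcseconds

0.69299 grad = 2245.29 arcsec and 0.0037130 rev = 4812.05 arcsec.
2245.29 + 4812.05 ≈ 7057 arcsec.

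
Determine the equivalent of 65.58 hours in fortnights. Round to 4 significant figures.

0.1952 fortnights

1 hour = 0.00297619 fortnight.
Then 65.58 × 0.00297619 ≈ 0.1952 fortnight.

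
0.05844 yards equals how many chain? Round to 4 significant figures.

0.002656 chains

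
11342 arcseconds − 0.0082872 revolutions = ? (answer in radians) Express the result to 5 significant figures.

11342 arcsec = 0.0549876 rad and 0.0082872 rev = 0.0520700 rad.
0.0549876 − 0.0520700 ≈ 0.0029176 rad.

0.0029176 rad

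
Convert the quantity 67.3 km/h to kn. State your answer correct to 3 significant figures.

36.3 knots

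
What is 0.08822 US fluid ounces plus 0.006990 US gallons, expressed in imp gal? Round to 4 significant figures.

0.006394 imp gal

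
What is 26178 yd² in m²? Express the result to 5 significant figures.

1 yd² = 0.836127 square meters.
So 26178 × 0.836127 ≈ 21888 m².

21888 square meters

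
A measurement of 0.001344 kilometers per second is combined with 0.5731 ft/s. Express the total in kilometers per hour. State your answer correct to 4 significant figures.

5.467 kilometers per hour

0.001344 km/s = 4.83840 km/h and 0.5731 ft/s = 0.628851 km/h.
4.83840 + 0.628851 ≈ 5.467 km/h.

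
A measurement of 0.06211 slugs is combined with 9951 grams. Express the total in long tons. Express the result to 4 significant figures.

0.01069 long ton

0.06211 slug = 0.000892112 long ton and 9951 g = 0.00979384 long ton.
0.000892112 + 0.00979384 ≈ 0.01069 long ton.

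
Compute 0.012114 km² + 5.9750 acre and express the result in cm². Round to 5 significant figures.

0.012114 km² = 1.21140 × 10^8 cm² and 5.9750 acre = 2.41800 × 10^8 cm².
1.21140 × 10^8 + 2.41800 × 10^8 ≈ 3.6294 × 10^8 cm².

3.6294 × 10^8 square centimeters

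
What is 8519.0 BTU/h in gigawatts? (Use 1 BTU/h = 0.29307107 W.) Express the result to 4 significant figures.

2.497e-6 GW

1 BTU/h = 2.93071e-10 GW.
So 8519.0 × 2.93071e-10 ≈ 2.497e-6 GW.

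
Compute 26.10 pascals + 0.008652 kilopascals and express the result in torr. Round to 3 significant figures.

0.261 torr

26.10 Pa = 0.195766 torr and 0.008652 kPa = 0.0648953 torr.
0.195766 + 0.0648953 ≈ 0.261 torr.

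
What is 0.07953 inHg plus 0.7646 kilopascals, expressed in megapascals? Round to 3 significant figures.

0.00103 megapascals

0.07953 inHg = 0.000269319 MPa and 0.7646 kPa = 0.000764600 MPa.
0.000269319 + 0.000764600 ≈ 0.00103 MPa.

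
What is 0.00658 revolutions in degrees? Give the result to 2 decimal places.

2.37 °

1 rev = 360.000 degrees.
So 0.00658 × 360.000 ≈ 2.37 °.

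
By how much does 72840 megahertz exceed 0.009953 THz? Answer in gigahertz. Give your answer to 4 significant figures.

72840 MHz = 72.8400 GHz and 0.009953 THz = 9.95300 GHz.
72.8400 − 9.95300 ≈ 62.89 GHz.

62.89 GHz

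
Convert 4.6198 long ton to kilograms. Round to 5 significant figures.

1 long ton = 1016.05 kg.
Then 4.6198 × 1016.05 ≈ 4693.9 kg.

4693.9 kg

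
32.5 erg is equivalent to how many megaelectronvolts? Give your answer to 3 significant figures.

1 erg = 624151 megaelectronvolts.
Thus 32.5 × 624151 ≈ 2.03 × 10^7 MeV.

2.03 × 10^7 MeV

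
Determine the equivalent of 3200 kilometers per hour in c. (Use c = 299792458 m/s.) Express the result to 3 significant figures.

1 km/h = 9.26567e-10 times the speed of light.
Then 3200 × 9.26567e-10 ≈ 2.97e-6 c.

2.97e-6 times the speed of light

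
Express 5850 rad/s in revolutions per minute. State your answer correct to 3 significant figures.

1 rad/s = 9.54930 revolutions per minute.
So 5850 × 9.54930 ≈ 55900 rpm.

55900 revolutions per minute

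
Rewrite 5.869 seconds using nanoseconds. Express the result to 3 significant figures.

5.87e+9 ns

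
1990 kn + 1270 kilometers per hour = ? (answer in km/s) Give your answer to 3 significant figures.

1.38 kilometers per second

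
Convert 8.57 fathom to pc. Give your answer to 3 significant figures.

5.08 × 10^-16 pc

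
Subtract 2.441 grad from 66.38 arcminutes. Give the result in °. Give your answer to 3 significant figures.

66.38 arcmin = 1.10633 ° and 2.441 grad = 2.19690 °.
1.10633 − 2.19690 ≈ -1.09 °.

-1.09 °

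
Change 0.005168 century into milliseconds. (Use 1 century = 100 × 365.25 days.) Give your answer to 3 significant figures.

1 century = 3.15576 × 10^12 ms.
0.005168 × 3.15576 × 10^12 ≈ 1.63 × 10^10 ms.

1.63 × 10^10 ms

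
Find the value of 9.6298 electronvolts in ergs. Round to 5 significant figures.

1.5429 × 10^-11 erg

1 eV = 1.60218 × 10^-12 erg.
Then 9.6298 × 1.60218 × 10^-12 ≈ 1.5429 × 10^-11 erg.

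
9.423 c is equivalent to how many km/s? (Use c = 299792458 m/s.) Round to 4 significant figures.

1 speed of light = 299792 km/s.
Then 9.423 × 299792 ≈ 2.825e+6 km/s.

2.825e+6 km/s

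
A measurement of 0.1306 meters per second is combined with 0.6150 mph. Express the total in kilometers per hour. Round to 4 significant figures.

1.460 km/h

0.1306 m/s = 0.470160 km/h and 0.6150 mph = 0.989747 km/h.
0.470160 + 0.989747 ≈ 1.460 km/h.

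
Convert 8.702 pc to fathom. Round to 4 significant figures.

1 parsec = 1.68727e+16 fathoms.
So 8.702 × 1.68727e+16 ≈ 1.468e+17 fathom.

1.468e+17 fathom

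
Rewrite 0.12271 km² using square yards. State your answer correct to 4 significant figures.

146800 yd²

1 square kilometer = 1.19599e+6 square yards.
Then 0.12271 × 1.19599e+6 ≈ 146800 yd².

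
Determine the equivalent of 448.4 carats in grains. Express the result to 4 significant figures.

1384 gr

1 ct = 3.08647 grains.
448.4 × 3.08647 ≈ 1384 gr.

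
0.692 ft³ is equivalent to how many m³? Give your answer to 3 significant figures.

0.0196 m³

1 ft³ = 0.0283168 m³.
Then 0.692 × 0.0283168 ≈ 0.0196 m³.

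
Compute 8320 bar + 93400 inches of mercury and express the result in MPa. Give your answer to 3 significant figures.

1150 megapascals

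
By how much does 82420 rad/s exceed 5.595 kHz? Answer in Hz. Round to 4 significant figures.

7523 Hz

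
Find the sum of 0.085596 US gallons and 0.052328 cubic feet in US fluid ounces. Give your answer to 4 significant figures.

61.06 US fl oz

0.085596 US gal = 10.9563 US fl oz and 0.052328 ft³ = 50.1044 US fl oz.
10.9563 + 50.1044 ≈ 61.06 US fl oz.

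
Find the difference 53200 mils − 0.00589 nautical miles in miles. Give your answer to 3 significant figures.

-0.00594 mi

53200 mil = 0.000839646 mi and 0.00589 nmi = 0.00677809 mi.
0.000839646 − 0.00677809 ≈ -0.00594 mi.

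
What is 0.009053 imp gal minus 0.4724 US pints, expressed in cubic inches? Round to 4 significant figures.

-11.13 in³

0.009053 imp gal = 2.511478 in³ and 0.4724 US pt = 13.64055 in³.
2.511478 − 13.64055 ≈ -11.13 in³.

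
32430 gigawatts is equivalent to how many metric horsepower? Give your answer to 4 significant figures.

4.409 × 10^10 metric horsepower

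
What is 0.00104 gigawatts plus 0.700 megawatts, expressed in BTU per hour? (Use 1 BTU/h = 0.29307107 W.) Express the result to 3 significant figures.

0.00104 GW = 3.54863e+6 BTU/h and 0.700 MW = 2.38850e+6 BTU/h.
3.54863e+6 + 2.38850e+6 ≈ 5.94e+6 BTU/h.

5.94e+6 BTU/h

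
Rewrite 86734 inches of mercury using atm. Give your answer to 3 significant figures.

2900 atm

1 inch of mercury = 0.0334211 atm.
86734 × 0.0334211 ≈ 2900 atm.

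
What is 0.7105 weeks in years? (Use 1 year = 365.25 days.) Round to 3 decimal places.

1 wk = 0.0191650 years.
Thus 0.7105 × 0.0191650 ≈ 0.014 yr.

0.014 yr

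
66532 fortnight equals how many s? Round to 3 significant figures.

1 fortnight = 1.20960e+6 s.
Then 66532 × 1.20960e+6 ≈ 8.05e+10 s.

8.05e+10 s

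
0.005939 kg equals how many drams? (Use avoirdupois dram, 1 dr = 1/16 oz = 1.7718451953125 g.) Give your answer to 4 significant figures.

3.352 dr

1 kg = 564.383 drams.
Then 0.005939 × 564.383 ≈ 3.352 dr.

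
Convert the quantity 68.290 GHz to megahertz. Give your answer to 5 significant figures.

68290 MHz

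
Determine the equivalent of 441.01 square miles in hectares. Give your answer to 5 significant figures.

1 mi² = 258.999 hectares.
441.01 × 258.999 ≈ 114220 ha.

114220 ha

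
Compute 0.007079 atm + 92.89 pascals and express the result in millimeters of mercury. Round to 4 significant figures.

6.077 mmHg

0.007079 atm = 5.38004 mmHg and 92.89 Pa = 0.696732 mmHg.
5.38004 + 0.696732 ≈ 6.077 mmHg.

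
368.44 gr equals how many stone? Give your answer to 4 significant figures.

0.003760 stone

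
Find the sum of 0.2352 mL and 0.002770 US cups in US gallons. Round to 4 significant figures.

0.0002353 US gallons

0.2352 mL = 6.21333e-5 US gal and 0.002770 US cup = 0.000173125 US gal.
6.21333e-5 + 0.000173125 ≈ 0.0002353 US gal.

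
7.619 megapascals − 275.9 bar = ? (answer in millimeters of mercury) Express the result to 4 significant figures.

-149800 millimeters of mercury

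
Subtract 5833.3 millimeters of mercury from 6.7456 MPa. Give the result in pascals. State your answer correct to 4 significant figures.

6.7456 MPa = 6.74560 × 10^6 Pa and 5833.3 mmHg = 777709 Pa.
6.74560 × 10^6 − 777709 ≈ 5.968 × 10^6 Pa.

5.968 × 10^6 pascals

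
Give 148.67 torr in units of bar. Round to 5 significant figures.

0.19821 bar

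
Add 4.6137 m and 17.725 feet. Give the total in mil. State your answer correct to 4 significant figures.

4.6137 m = 181642 mil and 17.725 ft = 212700 mil.
181642 + 212700 ≈ 394300 mil.

394300 mils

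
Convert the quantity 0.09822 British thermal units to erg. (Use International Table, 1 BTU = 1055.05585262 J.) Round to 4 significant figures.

1 BTU = 1.05506 × 10^10 ergs.
Then 0.09822 × 1.05506 × 10^10 ≈ 1.036 × 10^9 erg.

1.036 × 10^9 erg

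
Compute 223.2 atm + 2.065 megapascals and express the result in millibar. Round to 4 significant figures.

246800 mbar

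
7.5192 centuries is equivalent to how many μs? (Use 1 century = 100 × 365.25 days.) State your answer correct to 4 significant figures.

2.373e+16 microseconds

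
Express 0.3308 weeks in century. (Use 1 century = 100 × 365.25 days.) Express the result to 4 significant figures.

6.340e-5 century

1 week = 0.000191650 century.
So 0.3308 × 0.000191650 ≈ 6.340e-5 century.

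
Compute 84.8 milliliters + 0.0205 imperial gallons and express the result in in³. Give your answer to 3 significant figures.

10.9 cubic inches

84.8 mL = 5.17481 in³ and 0.0205 imp gal = 5.68710 in³.
5.17481 + 5.68710 ≈ 10.9 in³.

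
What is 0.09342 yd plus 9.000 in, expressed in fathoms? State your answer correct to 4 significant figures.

0.09342 yd = 0.0467100 fathom and 9.000 in = 0.125000 fathom.
0.0467100 + 0.125000 ≈ 0.1717 fathom.

0.1717 fathoms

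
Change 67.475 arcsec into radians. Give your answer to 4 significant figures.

1 arcsecond = 4.84814 × 10^-6 rad.
So 67.475 × 4.84814 × 10^-6 ≈ 0.0003271 rad.

0.0003271 rad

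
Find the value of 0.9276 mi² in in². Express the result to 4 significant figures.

3.724 × 10^9 square inches

1 square mile = 4.01449 × 10^9 in².
Thus 0.9276 × 4.01449 × 10^9 ≈ 3.724 × 10^9 in².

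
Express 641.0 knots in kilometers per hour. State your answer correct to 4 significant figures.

1 knot = 1.85200 km/h.
Then 641.0 × 1.85200 ≈ 1187 km/h.

1187 km/h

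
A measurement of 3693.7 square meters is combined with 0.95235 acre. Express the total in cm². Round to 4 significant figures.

3693.7 m² = 3.69370e+7 cm² and 0.95235 acre = 3.85402e+7 cm².
3.69370e+7 + 3.85402e+7 ≈ 7.548e+7 cm².

7.548e+7 cm²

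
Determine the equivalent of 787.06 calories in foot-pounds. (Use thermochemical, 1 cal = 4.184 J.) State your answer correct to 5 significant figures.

1 cal = 3.08596 ft·lbf.
Thus 787.06 × 3.08596 ≈ 2428.8 ft·lbf.

2428.8 ft·lbf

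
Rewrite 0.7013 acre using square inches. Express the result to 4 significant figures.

4.399e+6 in²

1 acre = 6.27264e+6 in².
Thus 0.7013 × 6.27264e+6 ≈ 4.399e+6 in².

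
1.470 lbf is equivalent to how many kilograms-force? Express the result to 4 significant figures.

0.6668 kilograms-force

1 pound-force = 0.453592 kgf.
Then 1.470 × 0.453592 ≈ 0.6668 kgf.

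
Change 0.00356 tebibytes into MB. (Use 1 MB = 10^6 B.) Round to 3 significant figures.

1 TiB = 1.09951e+6 MB.
Then 0.00356 × 1.09951e+6 ≈ 3910 MB.

3910 megabytes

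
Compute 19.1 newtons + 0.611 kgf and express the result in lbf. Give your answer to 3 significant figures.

5.64 lbf

19.1 N = 4.29385 lbf and 0.611 kgf = 1.34702 lbf.
4.29385 + 1.34702 ≈ 5.64 lbf.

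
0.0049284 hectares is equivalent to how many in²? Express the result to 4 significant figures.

76390 square inches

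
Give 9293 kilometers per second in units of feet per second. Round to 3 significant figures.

1 kilometer per second = 3280.84 ft/s.
Then 9293 × 3280.84 ≈ 3.05 × 10^7 ft/s.

3.05 × 10^7 ft/s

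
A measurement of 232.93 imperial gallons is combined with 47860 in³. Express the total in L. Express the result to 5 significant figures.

1843.2 liters

232.93 imp gal = 1058.92 L and 47860 in³ = 784.285 L.
1058.92 + 784.285 ≈ 1843.2 L.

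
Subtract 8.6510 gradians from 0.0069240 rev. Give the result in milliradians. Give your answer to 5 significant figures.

0.0069240 rev = 43.5048 mrad and 8.6510 grad = 135.890 mrad.
43.5048 − 135.890 ≈ -92.385 mrad.

-92.385 milliradians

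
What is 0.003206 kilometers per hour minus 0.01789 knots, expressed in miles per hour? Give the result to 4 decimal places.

-0.0186 miles per hour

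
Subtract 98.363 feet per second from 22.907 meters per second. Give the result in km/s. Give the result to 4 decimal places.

-0.0071 kilometers per second

22.907 m/s = 0.0229070 km/s and 98.363 ft/s = 0.0299810 km/s.
0.0229070 − 0.0299810 ≈ -0.0071 km/s.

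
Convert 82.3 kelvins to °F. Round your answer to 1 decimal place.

-311.5 degrees Fahrenheit

K = (°F + 459.67) × 5/9.
Applying the formula gives -311.5 °F.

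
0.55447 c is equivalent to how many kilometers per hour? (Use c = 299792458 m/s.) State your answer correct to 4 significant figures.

5.984e+8 kilometers per hour

1 c = 1.07925e+9 km/h.
Thus 0.55447 × 1.07925e+9 ≈ 5.984e+8 km/h.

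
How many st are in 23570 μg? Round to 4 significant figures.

3.712e-6 stone

1 μg = 1.57473e-10 st.
So 23570 × 1.57473e-10 ≈ 3.712e-6 st.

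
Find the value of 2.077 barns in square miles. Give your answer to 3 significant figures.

1 barn = 3.86102e-35 mi².
So 2.077 × 3.86102e-35 ≈ 8.02e-35 mi².

8.02e-35 square miles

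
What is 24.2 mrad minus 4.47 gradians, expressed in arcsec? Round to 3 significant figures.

24.2 mrad = 4991.61 arcsec and 4.47 grad = 14482.8 arcsec.
4991.61 − 14482.8 ≈ -9490 arcsec.

-9490 arcseconds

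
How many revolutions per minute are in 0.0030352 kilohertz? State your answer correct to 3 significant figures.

182 rpm

1 kHz = 60000.0 rpm.
So 0.0030352 × 60000.0 ≈ 182 rpm.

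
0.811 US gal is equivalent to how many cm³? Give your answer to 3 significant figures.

3070 cm³

1 US gallon = 3785.41 cubic centimeters.
0.811 × 3785.41 ≈ 3070 cm³.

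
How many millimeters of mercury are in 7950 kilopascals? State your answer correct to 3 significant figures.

1 kilopascal = 7.50062 millimeters of mercury.
Then 7950 × 7.50062 ≈ 59600 mmHg.

59600 mmHg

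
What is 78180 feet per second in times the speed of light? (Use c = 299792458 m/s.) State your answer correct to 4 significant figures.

7.949e-5 c

1 foot per second = 1.01670e-9 times the speed of light.
78180 × 1.01670e-9 ≈ 7.949e-5 c.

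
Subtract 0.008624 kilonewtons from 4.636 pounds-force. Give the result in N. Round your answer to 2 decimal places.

4.636 lbf = 20.6220 N and 0.008624 kN = 8.62400 N.
20.6220 − 8.62400 ≈ 12.00 N.

12.00 newtons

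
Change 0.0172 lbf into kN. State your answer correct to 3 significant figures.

1 lbf = 0.00444822 kilonewtons.
Thus 0.0172 × 0.00444822 ≈ 7.65e-5 kN.

7.65e-5 kilonewtons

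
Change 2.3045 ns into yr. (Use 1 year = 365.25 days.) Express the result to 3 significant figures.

7.30e-17 yr

1 ns = 3.16881e-17 yr.
Thus 2.3045 × 3.16881e-17 ≈ 7.30e-17 yr.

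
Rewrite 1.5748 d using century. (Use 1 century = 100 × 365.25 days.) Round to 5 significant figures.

4.3116e-5 century

1 day = 2.73785e-5 century.
Then 1.5748 × 2.73785e-5 ≈ 4.3116e-5 century.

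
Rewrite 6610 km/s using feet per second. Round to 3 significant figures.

1 km/s = 3280.84 ft/s.
6610 × 3280.84 ≈ 2.17 × 10^7 ft/s.

2.17 × 10^7 feet per second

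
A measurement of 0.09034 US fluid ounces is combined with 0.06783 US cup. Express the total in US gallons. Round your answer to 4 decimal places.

0.0049 US gallons

0.09034 US fl oz = 0.00070578125 US gal and 0.06783 US cup = 0.0042393750 US gal.
0.00070578125 + 0.0042393750 ≈ 0.0049 US gal.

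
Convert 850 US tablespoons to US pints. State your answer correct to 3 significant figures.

1 US tbsp = 0.0312500 US pints.
850 × 0.0312500 ≈ 26.6 US pt.

26.6 US pints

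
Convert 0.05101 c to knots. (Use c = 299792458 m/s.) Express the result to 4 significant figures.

2.973 × 10^7 knots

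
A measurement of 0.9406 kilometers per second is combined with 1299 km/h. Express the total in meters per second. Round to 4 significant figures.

1301 m/s

0.9406 km/s = 940.600 m/s and 1299 km/h = 360.833 m/s.
940.600 + 360.833 ≈ 1301 m/s.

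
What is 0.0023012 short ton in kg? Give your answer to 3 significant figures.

2.09 kg

1 short ton = 907.185 kg.
0.0023012 × 907.185 ≈ 2.09 kg.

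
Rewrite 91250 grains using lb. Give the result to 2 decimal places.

1 grain = 0.000142857 lb.
So 91250 × 0.000142857 ≈ 13.04 lb.

13.04 lb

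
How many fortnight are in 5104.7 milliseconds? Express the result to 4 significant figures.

4.220 × 10^-6 fortnight

1 millisecond = 8.26720 × 10^-10 fortnight.
5104.7 × 8.26720 × 10^-10 ≈ 4.220 × 10^-6 fortnight.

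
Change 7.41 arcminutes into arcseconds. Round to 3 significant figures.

445 arcsec

1 arcmin = 60.0000 arcsec.
Then 7.41 × 60.0000 ≈ 445 arcsec.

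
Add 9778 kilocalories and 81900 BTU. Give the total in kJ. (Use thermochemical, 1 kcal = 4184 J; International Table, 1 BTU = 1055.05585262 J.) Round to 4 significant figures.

9778 kcal = 40911.2 kJ and 81900 BTU = 86409.1 kJ.
40911.2 + 86409.1 ≈ 127300 kJ.

127300 kJ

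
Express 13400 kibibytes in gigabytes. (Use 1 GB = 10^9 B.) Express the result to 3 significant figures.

1 KiB = 1.02400e-6 gigabytes.
13400 × 1.02400e-6 ≈ 0.0137 GB.

0.0137 gigabytes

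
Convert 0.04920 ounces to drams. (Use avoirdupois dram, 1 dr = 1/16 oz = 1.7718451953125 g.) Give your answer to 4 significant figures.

1 ounce = 16.0000 dr.
So 0.04920 × 16.0000 ≈ 0.7872 dr.

0.7872 dr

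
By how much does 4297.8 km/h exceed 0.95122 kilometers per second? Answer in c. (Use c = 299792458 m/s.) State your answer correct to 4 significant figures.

4297.8 km/h = 3.98220 × 10^-6 c and 0.95122 km/s = 3.17293 × 10^-6 c.
3.98220 × 10^-6 − 3.17293 × 10^-6 ≈ 8.093 × 10^-7 c.

8.093 × 10^-7 c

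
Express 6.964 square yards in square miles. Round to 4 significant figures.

1 square yard = 3.22831e-7 mi².
So 6.964 × 3.22831e-7 ≈ 2.248e-6 mi².

2.248e-6 mi²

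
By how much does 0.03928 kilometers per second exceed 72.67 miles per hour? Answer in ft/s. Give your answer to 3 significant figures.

0.03928 km/s = 128.871 ft/s and 72.67 mph = 106.583 ft/s.
128.871 − 106.583 ≈ 22.3 ft/s.

22.3 ft/s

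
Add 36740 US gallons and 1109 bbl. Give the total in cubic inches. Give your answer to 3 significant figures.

1.92e+7 cubic inches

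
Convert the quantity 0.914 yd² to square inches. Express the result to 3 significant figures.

1180 in²

1 yd² = 1296.00 in².
Thus 0.914 × 1296.00 ≈ 1180 in².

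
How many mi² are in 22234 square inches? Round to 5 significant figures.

1 in² = 2.49098 × 10^-10 mi².
Then 22234 × 2.49098 × 10^-10 ≈ 5.5384 × 10^-6 mi².

5.5384 × 10^-6 mi²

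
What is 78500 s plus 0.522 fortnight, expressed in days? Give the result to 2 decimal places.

78500 s = 0.908565 d and 0.522 fortnight = 7.30800 d.
0.908565 + 7.30800 ≈ 8.22 d.

8.22 days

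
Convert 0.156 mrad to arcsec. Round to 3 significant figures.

1 mrad = 206.265 arcseconds.
0.156 × 206.265 ≈ 32.2 arcsec.

32.2 arcseconds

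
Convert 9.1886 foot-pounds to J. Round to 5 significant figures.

12.458 J

1 ft·lbf = 1.35582 joules.
Then 9.1886 × 1.35582 ≈ 12.458 J.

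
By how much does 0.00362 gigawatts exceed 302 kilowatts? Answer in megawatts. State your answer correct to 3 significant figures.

3.32 MW

0.00362 GW = 3.62000 MW and 302 kW = 0.302000 MW.
3.62000 − 0.302000 ≈ 3.32 MW.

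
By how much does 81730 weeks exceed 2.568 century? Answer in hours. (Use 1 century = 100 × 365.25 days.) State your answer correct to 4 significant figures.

1.148 × 10^7 h

81730 wk = 1.37306 × 10^7 h and 2.568 century = 2.25111 × 10^6 h.
1.37306 × 10^7 − 2.25111 × 10^6 ≈ 1.148 × 10^7 h.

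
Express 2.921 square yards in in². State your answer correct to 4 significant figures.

1 square yard = 1296.00 square inches.
So 2.921 × 1296.00 ≈ 3786 in².

3786 in²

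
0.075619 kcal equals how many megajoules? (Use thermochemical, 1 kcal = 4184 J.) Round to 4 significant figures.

0.0003164 megajoules

1 kcal = 0.00418400 MJ.
0.075619 × 0.00418400 ≈ 0.0003164 MJ.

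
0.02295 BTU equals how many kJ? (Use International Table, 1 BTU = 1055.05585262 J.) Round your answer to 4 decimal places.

0.0242 kJ

1 BTU = 1.05506 kilojoules.
Then 0.02295 × 1.05506 ≈ 0.0242 kJ.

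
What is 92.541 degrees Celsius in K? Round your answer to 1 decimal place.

365.7 K

K = °C + 273.15.
Applying the formula gives 365.7 K.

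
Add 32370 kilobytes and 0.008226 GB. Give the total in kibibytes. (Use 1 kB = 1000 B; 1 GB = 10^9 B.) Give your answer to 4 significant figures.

39640 KiB

32370 kB = 31611.3 KiB and 0.008226 GB = 8033.20 KiB.
31611.3 + 8033.20 ≈ 39640 KiB.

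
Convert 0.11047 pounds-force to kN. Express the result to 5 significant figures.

1 lbf = 0.004448222 kN.
So 0.11047 × 0.004448222 ≈ 0.00049140 kN.

0.00049140 kN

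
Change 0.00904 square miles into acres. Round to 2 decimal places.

1 square mile = 640.000 acre.
So 0.00904 × 640.000 ≈ 5.79 acre.

5.79 acre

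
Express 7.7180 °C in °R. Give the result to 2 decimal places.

°R = (°C + 273.15) × 9/5.
Applying the formula gives 505.56 °R.

505.56 degrees Rankine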